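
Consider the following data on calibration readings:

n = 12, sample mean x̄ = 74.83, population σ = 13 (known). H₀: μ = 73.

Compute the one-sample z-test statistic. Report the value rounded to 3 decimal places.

test statistic = 0.488

SE = σ/√n = 13/√12 = 3.7528
z = (x̄−μ₀)/SE = (74.83−73)/3.7528 = 0.4876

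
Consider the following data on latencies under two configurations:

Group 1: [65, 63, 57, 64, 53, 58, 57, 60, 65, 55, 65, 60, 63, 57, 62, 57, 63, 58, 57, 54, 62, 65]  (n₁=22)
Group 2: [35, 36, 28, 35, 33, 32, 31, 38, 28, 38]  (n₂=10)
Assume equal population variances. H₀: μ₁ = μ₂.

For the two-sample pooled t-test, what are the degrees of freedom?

degrees of freedom = 30

df = n₁ + n₂ − 2 = 22 + 10 − 2 = 30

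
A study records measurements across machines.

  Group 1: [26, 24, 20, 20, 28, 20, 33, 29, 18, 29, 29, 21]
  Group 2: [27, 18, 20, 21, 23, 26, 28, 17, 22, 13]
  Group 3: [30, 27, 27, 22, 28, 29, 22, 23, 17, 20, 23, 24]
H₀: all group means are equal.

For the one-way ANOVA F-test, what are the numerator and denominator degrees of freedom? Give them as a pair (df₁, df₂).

degrees of freedom = [2, 31]

k = 3 groups, N = 34 total
df = (k−1, N−k) = (3−1, 34−3) = (2, 31)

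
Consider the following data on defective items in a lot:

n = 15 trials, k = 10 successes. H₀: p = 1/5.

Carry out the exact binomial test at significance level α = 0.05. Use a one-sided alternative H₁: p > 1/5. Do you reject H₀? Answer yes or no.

reject H₀: yes

Exact binomial: n=15, k=10, p₀=1/5=0.2000
P(X≥10) from Σ C(n,i)·p₀^i·(1−p₀)^(n−i)
p-value (one-sided, H₁ greater) = 0.00011
At α=0.05: p < α → reject H₀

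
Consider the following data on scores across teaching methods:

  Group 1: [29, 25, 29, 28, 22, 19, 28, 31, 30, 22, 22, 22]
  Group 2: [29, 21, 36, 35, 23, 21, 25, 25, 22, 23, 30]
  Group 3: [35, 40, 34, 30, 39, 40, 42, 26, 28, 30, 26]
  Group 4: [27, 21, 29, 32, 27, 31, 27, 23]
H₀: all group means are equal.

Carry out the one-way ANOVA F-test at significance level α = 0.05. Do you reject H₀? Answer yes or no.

reject H₀: yes

Group means [25.58, 26.36, 33.64, 27.12], grand mean 28.190
SSB = Σnᵢ(x̄ᵢ−x̄)² = 453.594; SSW = ΣΣ(x−x̄ᵢ)² = 922.883
MSB = 453.594/3 = 151.1979; MSW = 922.883/38 = 24.2864
F = MSB/MSW = 6.2256
df = (3, 38)
p-value (upper-tail) = 0.00152
At α=0.05: p < α → reject H₀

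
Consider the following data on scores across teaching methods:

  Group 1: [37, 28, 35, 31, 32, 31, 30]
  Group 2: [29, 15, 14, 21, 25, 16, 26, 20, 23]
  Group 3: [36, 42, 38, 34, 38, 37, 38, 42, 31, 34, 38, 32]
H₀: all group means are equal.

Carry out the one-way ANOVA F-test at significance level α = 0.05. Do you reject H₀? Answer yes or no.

Group means [32.00, 21.00, 36.67], grand mean 30.464
SSB = Σnᵢ(x̄ᵢ−x̄)² = 1284.298; SSW = ΣΣ(x−x̄ᵢ)² = 408.667
MSB = 1284.298/2 = 642.1488; MSW = 408.667/25 = 16.3467
F = MSB/MSW = 39.2832
df = (2, 25)
p-value (upper-tail) = 0.00000
At α=0.05: p < α → reject H₀

reject H₀: yes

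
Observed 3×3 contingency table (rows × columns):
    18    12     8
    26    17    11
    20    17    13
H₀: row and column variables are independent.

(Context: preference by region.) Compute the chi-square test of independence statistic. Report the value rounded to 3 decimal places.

Row totals [38, 54, 50], col totals [64, 46, 32], n=142
χ² = (18−17.13)²/17.13 + (12−12.31)²/12.31 + (8−8.56)²/8.56 + (26−24.34)²/24.34 + (17−17.49)²/17.49 + (11−12.17)²/12.17 + (20−22.54)²/22.54 + (17−16.20)²/16.20 + (13−11.27)²/11.27 = 0.9204
df = 4

test statistic = 0.920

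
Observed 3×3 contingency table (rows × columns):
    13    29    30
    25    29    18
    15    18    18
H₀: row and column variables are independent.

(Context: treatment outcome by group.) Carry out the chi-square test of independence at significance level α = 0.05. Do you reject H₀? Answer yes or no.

reject H₀: no

Row totals [72, 72, 51], col totals [53, 76, 66], n=195
χ² = (13−19.57)²/19.57 + (29−28.06)²/28.06 + (30−24.37)²/24.37 + (25−19.57)²/19.57 + (29−28.06)²/28.06 + (18−24.37)²/24.37 + (15−13.86)²/13.86 + (18−19.88)²/19.88 + (18−17.26)²/17.26 = 7.0432
df = 4
p-value (upper-tail) = 0.13362
At α=0.05: p ≥ α → fail to reject H₀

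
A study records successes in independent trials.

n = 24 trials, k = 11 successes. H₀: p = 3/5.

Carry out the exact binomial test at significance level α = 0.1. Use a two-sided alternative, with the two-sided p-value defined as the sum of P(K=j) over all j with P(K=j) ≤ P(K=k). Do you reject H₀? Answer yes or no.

Exact binomial: n=24, k=11, p₀=3/5=0.6000
P(X=j) = C(n,j)·p₀^j·(1−p₀)^(n−j); p = Σ P(X=j) over j with P(X=j) ≤ P(X=11)
p-value (two-sided) = 0.21023
At α=0.1: p ≥ α → fail to reject H₀

reject H₀: no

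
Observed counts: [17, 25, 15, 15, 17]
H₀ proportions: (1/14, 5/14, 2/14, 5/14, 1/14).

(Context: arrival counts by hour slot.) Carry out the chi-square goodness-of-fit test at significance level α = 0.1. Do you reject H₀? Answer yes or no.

n = 89; E_i = n·p_i = [6.36, 31.79, 12.71, 31.79, 6.36]
χ² = (17−6.36)²/6.36 + (25−31.79)²/31.79 + (15−12.71)²/12.71 + (15−31.79)²/31.79 + (17−6.36)²/6.36 = 46.3596
df = 4
p-value (upper-tail) = 0.00000
At α=0.1: p < α → reject H₀

reject H₀: yes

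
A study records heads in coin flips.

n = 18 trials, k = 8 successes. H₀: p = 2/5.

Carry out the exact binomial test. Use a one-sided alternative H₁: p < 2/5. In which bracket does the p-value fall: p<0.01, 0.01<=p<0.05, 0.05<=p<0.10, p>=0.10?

p-value bracket: p>=0.10

Exact binomial: n=18, k=8, p₀=2/5=0.4000
P(X≤8) from Σ C(n,i)·p₀^i·(1−p₀)^(n−i)
p-value (one-sided, H₁ less) = 0.73684
→ bracket: p>=0.10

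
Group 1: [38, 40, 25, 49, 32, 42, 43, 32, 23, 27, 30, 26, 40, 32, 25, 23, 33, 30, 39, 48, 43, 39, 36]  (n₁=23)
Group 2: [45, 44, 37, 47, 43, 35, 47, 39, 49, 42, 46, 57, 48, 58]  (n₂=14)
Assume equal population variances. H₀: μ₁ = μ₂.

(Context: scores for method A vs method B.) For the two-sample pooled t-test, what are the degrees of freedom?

df = n₁ + n₂ − 2 = 23 + 14 − 2 = 35

degrees of freedom = 35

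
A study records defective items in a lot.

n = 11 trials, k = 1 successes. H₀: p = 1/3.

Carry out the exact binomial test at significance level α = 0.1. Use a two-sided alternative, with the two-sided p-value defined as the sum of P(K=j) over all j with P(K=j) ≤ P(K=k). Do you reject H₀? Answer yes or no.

Exact binomial: n=11, k=1, p₀=1/3=0.3333
P(X=j) = C(n,j)·p₀^j·(1−p₀)^(n−j); p = Σ P(X=j) over j with P(X=j) ≤ P(X=1)
p-value (two-sided) = 0.11378
At α=0.1: p ≥ α → fail to reject H₀

reject H₀: no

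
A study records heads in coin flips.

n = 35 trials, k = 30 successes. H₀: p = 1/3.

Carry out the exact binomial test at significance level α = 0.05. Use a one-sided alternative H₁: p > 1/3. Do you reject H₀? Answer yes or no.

reject H₀: yes

Exact binomial: n=35, k=30, p₀=1/3=0.3333
P(X≥30) from Σ C(n,i)·p₀^i·(1−p₀)^(n−i)
p-value (one-sided, H₁ greater) = 0.00000
At α=0.05: p < α → reject H₀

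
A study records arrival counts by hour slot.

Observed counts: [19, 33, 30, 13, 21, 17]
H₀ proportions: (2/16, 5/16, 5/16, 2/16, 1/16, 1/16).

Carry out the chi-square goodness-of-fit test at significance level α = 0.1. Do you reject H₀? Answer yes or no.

reject H₀: yes

n = 133; E_i = n·p_i = [16.62, 41.56, 41.56, 16.62, 8.31, 8.31]
χ² = (19−16.62)²/16.62 + (33−41.56)²/41.56 + (30−41.56)²/41.56 + (13−16.62)²/16.62 + (21−8.31)²/8.31 + (17−8.31)²/8.31 = 34.5549
df = 5
p-value (upper-tail) = 0.00000
At α=0.1: p < α → reject H₀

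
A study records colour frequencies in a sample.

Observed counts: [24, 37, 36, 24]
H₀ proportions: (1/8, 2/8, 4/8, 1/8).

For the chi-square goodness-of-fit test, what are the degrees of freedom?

df = k − 1 = 4 − 1 = 3

degrees of freedom = 3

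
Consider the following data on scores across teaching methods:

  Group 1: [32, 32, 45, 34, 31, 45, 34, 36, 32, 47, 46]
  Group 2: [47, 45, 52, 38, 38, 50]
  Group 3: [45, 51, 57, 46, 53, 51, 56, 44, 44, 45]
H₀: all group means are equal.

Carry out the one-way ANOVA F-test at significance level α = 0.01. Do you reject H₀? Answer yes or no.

Group means [37.64, 45.00, 49.20], grand mean 43.556
SSB = Σnᵢ(x̄ᵢ−x̄)² = 716.521; SSW = ΣΣ(x−x̄ᵢ)² = 838.145
MSB = 716.521/2 = 358.2606; MSW = 838.145/24 = 34.9227
F = MSB/MSW = 10.2587
df = (2, 24)
p-value (upper-tail) = 0.00060
At α=0.01: p < α → reject H₀

reject H₀: yes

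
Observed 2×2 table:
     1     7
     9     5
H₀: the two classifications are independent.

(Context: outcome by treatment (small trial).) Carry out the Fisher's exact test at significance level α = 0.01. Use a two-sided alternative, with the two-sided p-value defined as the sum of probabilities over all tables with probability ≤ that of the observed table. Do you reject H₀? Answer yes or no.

Margins: r₁=8, r₂=14, c₁=10, c₂=12, n=22
p_obs = C(8,1)·C(14,9)/C(22,10); sum pmf over tables with pmf ≤ p_obs
p-value (two-sided) = 0.03096
At α=0.01: p ≥ α → fail to reject H₀

reject H₀: no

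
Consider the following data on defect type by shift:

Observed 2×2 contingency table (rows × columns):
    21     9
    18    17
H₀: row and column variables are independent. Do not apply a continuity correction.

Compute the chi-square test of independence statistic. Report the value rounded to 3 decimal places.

test statistic = 2.321

Row totals [30, 35], col totals [39, 26], n=65
χ² = (21−18.00)²/18.00 + (9−12.00)²/12.00 + (18−21.00)²/21.00 + (17−14.00)²/14.00 = 2.3214
df = 1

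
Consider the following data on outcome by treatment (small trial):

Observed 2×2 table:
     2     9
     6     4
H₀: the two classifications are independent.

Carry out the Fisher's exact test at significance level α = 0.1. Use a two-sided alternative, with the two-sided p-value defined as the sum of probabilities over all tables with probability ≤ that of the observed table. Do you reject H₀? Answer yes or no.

reject H₀: yes

Margins: r₁=11, r₂=10, c₁=8, c₂=13, n=21
p_obs = C(11,2)·C(10,6)/C(21,8); sum pmf over tables with pmf ≤ p_obs
p-value (two-sided) = 0.08050
At α=0.1: p < α → reject H₀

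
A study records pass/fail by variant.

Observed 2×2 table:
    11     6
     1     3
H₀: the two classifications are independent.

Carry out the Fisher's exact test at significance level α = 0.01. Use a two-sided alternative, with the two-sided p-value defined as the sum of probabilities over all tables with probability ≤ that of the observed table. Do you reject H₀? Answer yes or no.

Margins: r₁=17, r₂=4, c₁=12, c₂=9, n=21
p_obs = C(17,11)·C(4,1)/C(21,12); sum pmf over tables with pmf ≤ p_obs
p-value (two-sided) = 0.27218
At α=0.01: p ≥ α → fail to reject H₀

reject H₀: no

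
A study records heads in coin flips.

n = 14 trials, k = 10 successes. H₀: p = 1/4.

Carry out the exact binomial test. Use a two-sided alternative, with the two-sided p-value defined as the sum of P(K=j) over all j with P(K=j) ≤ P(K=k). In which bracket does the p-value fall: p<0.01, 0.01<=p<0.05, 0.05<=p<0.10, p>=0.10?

p-value bracket: p<0.01

Exact binomial: n=14, k=10, p₀=1/4=0.2500
P(X=j) = C(n,j)·p₀^j·(1−p₀)^(n−j); p = Σ P(X=j) over j with P(X=j) ≤ P(X=10)
p-value (two-sided) = 0.00034
→ bracket: p<0.01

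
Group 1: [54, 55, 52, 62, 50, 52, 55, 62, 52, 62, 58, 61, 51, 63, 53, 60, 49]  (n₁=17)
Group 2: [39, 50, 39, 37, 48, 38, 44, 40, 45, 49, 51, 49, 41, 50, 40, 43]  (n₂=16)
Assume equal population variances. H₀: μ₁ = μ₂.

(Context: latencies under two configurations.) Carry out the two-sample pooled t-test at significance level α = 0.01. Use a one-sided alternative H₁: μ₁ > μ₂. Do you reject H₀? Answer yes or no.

reject H₀: yes

x̄₁=55.941, s₁=4.841, n₁=17
x̄₂=43.938, s₂=4.932, n₂=16
s_p² = [16·4.841² + 15·4.932²]/31 = 23.8671
SE = √(s_p²·(1/17+1/16)) = 1.7017
t = (55.941−43.938)/1.7017 = 7.0541
df = 31
p-value (one-sided, H₁ greater) = 0.00000
At α=0.01: p < α → reject H₀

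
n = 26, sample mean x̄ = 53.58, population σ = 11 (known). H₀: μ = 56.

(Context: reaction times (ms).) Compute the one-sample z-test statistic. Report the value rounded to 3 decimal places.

SE = σ/√n = 11/√26 = 2.1573
z = (x̄−μ₀)/SE = (53.58−56)/2.1573 = -1.1218

test statistic = -1.122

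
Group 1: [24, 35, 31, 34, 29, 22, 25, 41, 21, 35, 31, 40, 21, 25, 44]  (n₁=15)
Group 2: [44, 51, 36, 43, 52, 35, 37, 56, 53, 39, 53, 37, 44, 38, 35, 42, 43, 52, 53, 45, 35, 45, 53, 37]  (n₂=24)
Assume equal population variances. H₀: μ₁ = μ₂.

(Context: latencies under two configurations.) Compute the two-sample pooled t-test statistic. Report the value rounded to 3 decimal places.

test statistic = -5.654

x̄₁=30.533, s₁=7.530, n₁=15
x̄₂=44.083, s₂=7.126, n₂=24
s_p² = [14·7.530² + 23·7.126²]/37 = 53.0153
SE = √(s_p²·(1/15+1/24)) = 2.3965
t = (30.533−44.083)/2.3965 = -5.6540
df = 37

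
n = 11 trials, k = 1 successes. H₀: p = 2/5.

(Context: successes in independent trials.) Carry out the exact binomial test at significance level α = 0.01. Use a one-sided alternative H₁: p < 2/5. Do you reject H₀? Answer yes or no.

Exact binomial: n=11, k=1, p₀=2/5=0.4000
P(X≤1) from Σ C(n,i)·p₀^i·(1−p₀)^(n−i)
p-value (one-sided, H₁ less) = 0.03023
At α=0.01: p ≥ α → fail to reject H₀

reject H₀: no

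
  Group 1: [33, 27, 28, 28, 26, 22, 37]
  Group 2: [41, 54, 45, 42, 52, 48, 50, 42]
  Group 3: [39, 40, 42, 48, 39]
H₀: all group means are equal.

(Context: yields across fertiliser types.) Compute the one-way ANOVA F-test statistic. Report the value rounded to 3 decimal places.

test statistic = 28.500

Group means [28.71, 46.75, 41.60], grand mean 39.150
SSB = Σnᵢ(x̄ᵢ−x̄)² = 1254.421; SSW = ΣΣ(x−x̄ᵢ)² = 374.129
MSB = 1254.421/2 = 627.2107; MSW = 374.129/17 = 22.0076
F = MSB/MSW = 28.4998
df = (2, 17)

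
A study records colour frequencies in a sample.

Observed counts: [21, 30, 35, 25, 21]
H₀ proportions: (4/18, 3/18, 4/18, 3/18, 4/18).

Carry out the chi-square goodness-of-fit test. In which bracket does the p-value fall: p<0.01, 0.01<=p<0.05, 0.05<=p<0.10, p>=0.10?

p-value bracket: 0.05<=p<0.10

n = 132; E_i = n·p_i = [29.33, 22.00, 29.33, 22.00, 29.33]
χ² = (21−29.33)²/29.33 + (30−22.00)²/22.00 + (35−29.33)²/29.33 + (25−22.00)²/22.00 + (21−29.33)²/29.33 = 9.1477
df = 4
p-value (upper-tail) = 0.05751
→ bracket: 0.05<=p<0.10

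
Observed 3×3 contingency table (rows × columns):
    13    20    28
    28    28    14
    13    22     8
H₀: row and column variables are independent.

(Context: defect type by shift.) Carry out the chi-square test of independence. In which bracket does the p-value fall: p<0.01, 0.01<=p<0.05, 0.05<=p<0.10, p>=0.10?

Row totals [61, 70, 43], col totals [54, 70, 50], n=174
χ² = (13−18.93)²/18.93 + (20−24.54)²/24.54 + (28−17.53)²/17.53 + (28−21.72)²/21.72 + (28−28.16)²/28.16 + (14−20.11)²/20.11 + (13−13.34)²/13.34 + (22−17.30)²/17.30 + (8−12.36)²/12.36 = 15.4487
df = 4
p-value (upper-tail) = 0.00386
→ bracket: p<0.01

p-value bracket: p<0.01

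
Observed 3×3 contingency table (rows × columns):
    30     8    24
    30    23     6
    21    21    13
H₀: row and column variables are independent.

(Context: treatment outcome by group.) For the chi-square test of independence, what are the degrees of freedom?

df = (r−1)(c−1) = (3−1)·(3−1) = 4

degrees of freedom = 4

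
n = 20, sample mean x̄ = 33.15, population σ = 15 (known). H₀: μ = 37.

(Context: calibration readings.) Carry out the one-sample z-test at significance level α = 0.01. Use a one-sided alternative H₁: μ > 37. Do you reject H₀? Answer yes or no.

reject H₀: no

SE = σ/√n = 15/√20 = 3.3541
z = (x̄−μ₀)/SE = (33.15−37)/3.3541 = -1.1478
p-value (one-sided, H₁ greater) = 0.87448
At α=0.01: p ≥ α → fail to reject H₀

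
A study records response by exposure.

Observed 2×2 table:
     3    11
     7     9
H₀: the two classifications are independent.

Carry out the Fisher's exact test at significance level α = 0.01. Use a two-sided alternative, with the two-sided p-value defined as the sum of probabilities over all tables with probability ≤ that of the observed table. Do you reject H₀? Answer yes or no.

reject H₀: no

Margins: r₁=14, r₂=16, c₁=10, c₂=20, n=30
p_obs = C(14,3)·C(16,7)/C(30,10); sum pmf over tables with pmf ≤ p_obs
p-value (two-sided) = 0.26024
At α=0.01: p ≥ α → fail to reject H₀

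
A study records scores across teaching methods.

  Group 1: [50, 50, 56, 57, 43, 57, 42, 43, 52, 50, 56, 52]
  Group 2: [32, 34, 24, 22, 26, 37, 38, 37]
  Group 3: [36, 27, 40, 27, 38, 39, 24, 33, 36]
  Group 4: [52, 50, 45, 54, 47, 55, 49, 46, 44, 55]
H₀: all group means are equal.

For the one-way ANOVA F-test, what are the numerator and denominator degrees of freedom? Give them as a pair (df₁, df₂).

k = 4 groups, N = 39 total
df = (k−1, N−k) = (4−1, 39−4) = (3, 35)

degrees of freedom = [3, 35]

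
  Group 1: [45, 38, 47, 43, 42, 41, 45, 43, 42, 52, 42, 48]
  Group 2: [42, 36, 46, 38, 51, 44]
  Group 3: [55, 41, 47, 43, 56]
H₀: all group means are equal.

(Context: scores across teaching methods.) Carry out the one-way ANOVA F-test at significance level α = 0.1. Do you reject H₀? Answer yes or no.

reject H₀: no

Group means [44.00, 42.83, 48.40], grand mean 44.652
SSB = Σnᵢ(x̄ᵢ−x̄)² = 95.184; SSW = ΣΣ(x−x̄ᵢ)² = 486.033
MSB = 95.184/2 = 47.5920; MSW = 486.033/20 = 24.3017
F = MSB/MSW = 1.9584
df = (2, 20)
p-value (upper-tail) = 0.16721
At α=0.1: p ≥ α → fail to reject H₀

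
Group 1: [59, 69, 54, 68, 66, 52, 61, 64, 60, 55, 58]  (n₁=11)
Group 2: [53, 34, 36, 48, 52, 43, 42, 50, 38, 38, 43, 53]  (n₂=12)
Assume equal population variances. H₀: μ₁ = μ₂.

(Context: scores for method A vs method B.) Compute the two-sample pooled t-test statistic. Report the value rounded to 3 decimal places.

x̄₁=60.545, s₁=5.698, n₁=11
x̄₂=44.167, s₂=6.873, n₂=12
s_p² = [10·5.698² + 11·6.873²]/21 = 40.2092
SE = √(s_p²·(1/11+1/12)) = 2.6469
t = (60.545−44.167)/2.6469 = 6.1879
df = 21

test statistic = 6.188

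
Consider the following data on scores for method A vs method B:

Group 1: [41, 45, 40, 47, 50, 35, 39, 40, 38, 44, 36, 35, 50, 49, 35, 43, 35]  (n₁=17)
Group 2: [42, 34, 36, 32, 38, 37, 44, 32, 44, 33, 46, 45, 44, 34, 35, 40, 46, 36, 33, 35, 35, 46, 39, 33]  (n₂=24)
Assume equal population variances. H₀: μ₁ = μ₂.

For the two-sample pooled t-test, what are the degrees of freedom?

df = n₁ + n₂ − 2 = 17 + 24 − 2 = 39

degrees of freedom = 39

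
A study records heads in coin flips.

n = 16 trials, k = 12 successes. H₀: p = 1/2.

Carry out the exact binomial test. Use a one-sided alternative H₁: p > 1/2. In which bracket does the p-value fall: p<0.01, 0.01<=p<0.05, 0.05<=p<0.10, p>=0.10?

Exact binomial: n=16, k=12, p₀=1/2=0.5000
P(X≥12) from Σ C(n,i)·p₀^i·(1−p₀)^(n−i)
p-value (one-sided, H₁ greater) = 0.03841
→ bracket: 0.01<=p<0.05

p-value bracket: 0.01<=p<0.05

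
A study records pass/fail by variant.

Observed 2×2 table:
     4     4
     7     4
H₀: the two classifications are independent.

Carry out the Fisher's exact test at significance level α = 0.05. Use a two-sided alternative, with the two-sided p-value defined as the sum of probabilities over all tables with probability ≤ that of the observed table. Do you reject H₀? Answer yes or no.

Margins: r₁=8, r₂=11, c₁=11, c₂=8, n=19
p_obs = C(8,4)·C(11,7)/C(19,11); sum pmf over tables with pmf ≤ p_obs
p-value (two-sided) = 0.65770
At α=0.05: p ≥ α → fail to reject H₀

reject H₀: no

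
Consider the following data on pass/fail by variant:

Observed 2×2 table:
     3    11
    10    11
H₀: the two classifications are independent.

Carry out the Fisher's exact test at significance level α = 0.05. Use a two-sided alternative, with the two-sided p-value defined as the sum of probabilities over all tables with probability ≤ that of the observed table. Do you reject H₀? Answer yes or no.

Margins: r₁=14, r₂=21, c₁=13, c₂=22, n=35
p_obs = C(14,3)·C(21,10)/C(35,13); sum pmf over tables with pmf ≤ p_obs
p-value (two-sided) = 0.16209
At α=0.05: p ≥ α → fail to reject H₀

reject H₀: no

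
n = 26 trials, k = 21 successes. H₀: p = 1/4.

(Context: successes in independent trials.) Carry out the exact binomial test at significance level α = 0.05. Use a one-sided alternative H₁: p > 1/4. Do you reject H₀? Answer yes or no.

Exact binomial: n=26, k=21, p₀=1/4=0.2500
P(X≥21) from Σ C(n,i)·p₀^i·(1−p₀)^(n−i)
p-value (one-sided, H₁ greater) = 0.00000
At α=0.05: p < α → reject H₀

reject H₀: yes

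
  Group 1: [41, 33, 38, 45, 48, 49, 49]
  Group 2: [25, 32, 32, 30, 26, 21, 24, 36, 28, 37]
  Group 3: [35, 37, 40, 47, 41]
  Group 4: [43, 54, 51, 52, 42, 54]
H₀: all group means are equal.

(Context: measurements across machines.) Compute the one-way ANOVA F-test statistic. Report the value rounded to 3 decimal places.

Group means [43.29, 29.10, 40.00, 49.33], grand mean 38.929
SSB = Σnᵢ(x̄ᵢ−x̄)² = 1754.195; SSW = ΣΣ(x−x̄ᵢ)² = 707.662
MSB = 1754.195/3 = 584.7317; MSW = 707.662/24 = 29.4859
F = MSB/MSW = 19.8309
df = (3, 24)

test statistic = 19.831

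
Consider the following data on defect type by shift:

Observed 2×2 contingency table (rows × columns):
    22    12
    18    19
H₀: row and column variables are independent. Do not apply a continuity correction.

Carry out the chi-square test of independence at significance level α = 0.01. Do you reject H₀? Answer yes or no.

Row totals [34, 37], col totals [40, 31], n=71
χ² = (22−19.15)²/19.15 + (12−14.85)²/14.85 + (18−20.85)²/20.85 + (19−16.15)²/16.15 = 1.8572
df = 1
p-value (upper-tail) = 0.17295
At α=0.01: p ≥ α → fail to reject H₀

reject H₀: no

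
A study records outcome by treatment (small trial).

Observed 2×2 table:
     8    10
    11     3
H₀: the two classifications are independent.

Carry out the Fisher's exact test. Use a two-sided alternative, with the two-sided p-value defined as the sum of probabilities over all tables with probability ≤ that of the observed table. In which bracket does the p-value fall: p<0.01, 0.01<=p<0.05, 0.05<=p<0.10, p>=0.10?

p-value bracket: 0.05<=p<0.10

Margins: r₁=18, r₂=14, c₁=19, c₂=13, n=32
p_obs = C(18,8)·C(14,11)/C(32,19); sum pmf over tables with pmf ≤ p_obs
p-value (two-sided) = 0.07511
→ bracket: 0.05<=p<0.10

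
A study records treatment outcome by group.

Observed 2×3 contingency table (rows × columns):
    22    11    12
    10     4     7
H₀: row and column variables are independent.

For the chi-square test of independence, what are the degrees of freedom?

df = (r−1)(c−1) = (2−1)·(3−1) = 2

degrees of freedom = 2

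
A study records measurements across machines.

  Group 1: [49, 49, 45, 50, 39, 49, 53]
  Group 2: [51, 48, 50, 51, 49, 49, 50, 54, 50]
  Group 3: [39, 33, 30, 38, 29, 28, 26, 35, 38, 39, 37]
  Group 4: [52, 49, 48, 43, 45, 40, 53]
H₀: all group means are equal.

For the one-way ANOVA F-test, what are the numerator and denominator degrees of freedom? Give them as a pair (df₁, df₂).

k = 4 groups, N = 34 total
df = (k−1, N−k) = (4−1, 34−4) = (3, 30)

degrees of freedom = [3, 30]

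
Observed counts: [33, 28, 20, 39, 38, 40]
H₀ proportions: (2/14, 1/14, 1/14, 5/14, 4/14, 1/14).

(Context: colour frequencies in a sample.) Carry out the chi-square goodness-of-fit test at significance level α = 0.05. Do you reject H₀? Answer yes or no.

reject H₀: yes

n = 198; E_i = n·p_i = [28.29, 14.14, 14.14, 70.71, 56.57, 14.14]
χ² = (33−28.29)²/28.29 + (28−14.14)²/14.14 + (20−14.14)²/14.14 + (39−70.71)²/70.71 + (38−56.57)²/56.57 + (40−14.14)²/14.14 = 84.3828
df = 5
p-value (upper-tail) = 0.00000
At α=0.05: p < α → reject H₀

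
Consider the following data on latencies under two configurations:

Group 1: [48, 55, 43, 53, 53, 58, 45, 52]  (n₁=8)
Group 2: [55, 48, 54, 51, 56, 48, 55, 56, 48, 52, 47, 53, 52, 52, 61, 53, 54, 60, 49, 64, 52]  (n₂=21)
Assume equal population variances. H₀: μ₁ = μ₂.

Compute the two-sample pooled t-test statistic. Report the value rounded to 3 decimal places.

test statistic = -1.279

x̄₁=50.875, s₁=5.111, n₁=8
x̄₂=53.333, s₂=4.442, n₂=21
s_p² = [7·5.111² + 20·4.442²]/27 = 21.3904
SE = √(s_p²·(1/8+1/21)) = 1.9216
t = (50.875−53.333)/1.9216 = -1.2793
df = 27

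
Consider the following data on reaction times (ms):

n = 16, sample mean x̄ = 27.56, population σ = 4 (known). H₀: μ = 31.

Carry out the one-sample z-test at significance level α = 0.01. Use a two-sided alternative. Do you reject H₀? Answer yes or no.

SE = σ/√n = 4/√16 = 1.0000
z = (x̄−μ₀)/SE = (27.56−31)/1.0000 = -3.4400
p-value (two-sided) = 0.00058
At α=0.01: p < α → reject H₀

reject H₀: yes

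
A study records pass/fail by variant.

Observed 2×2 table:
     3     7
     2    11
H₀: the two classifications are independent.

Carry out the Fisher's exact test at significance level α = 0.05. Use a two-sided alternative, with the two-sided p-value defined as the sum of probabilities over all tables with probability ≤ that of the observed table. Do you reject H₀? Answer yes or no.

reject H₀: no

Margins: r₁=10, r₂=13, c₁=5, c₂=18, n=23
p_obs = C(10,3)·C(13,2)/C(23,5); sum pmf over tables with pmf ≤ p_obs
p-value (two-sided) = 0.61752
At α=0.05: p ≥ α → fail to reject H₀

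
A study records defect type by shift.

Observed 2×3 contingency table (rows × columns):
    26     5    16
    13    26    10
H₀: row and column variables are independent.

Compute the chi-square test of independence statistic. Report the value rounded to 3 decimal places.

test statistic = 19.911

Row totals [47, 49], col totals [39, 31, 26], n=96
χ² = (26−19.09)²/19.09 + (5−15.18)²/15.18 + (16−12.73)²/12.73 + (13−19.91)²/19.91 + (26−15.82)²/15.82 + (10−13.27)²/13.27 = 19.9107
df = 2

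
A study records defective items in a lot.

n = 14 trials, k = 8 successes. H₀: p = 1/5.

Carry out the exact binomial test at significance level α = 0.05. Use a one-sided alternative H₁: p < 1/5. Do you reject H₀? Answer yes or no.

reject H₀: no

Exact binomial: n=14, k=8, p₀=1/5=0.2000
P(X≤8) from Σ C(n,i)·p₀^i·(1−p₀)^(n−i)
p-value (one-sided, H₁ less) = 0.99962
At α=0.05: p ≥ α → fail to reject H₀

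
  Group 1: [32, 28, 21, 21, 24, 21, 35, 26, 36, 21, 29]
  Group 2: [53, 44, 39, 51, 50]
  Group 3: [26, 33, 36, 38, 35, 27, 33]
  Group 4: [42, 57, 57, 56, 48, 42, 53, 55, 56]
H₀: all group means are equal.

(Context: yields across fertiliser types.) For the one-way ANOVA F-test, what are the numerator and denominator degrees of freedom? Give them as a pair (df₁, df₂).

degrees of freedom = [3, 28]

k = 4 groups, N = 32 total
df = (k−1, N−k) = (4−1, 32−4) = (3, 28)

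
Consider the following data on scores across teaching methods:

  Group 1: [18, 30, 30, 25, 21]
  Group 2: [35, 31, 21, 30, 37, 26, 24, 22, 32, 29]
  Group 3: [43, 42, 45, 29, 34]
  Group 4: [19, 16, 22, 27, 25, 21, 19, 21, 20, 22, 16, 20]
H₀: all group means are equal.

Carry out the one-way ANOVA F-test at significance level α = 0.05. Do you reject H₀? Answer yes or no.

reject H₀: yes

Group means [24.80, 28.70, 38.60, 20.67], grand mean 26.625
SSB = Σnᵢ(x̄ᵢ−x̄)² = 1202.733; SSW = ΣΣ(x−x̄ᵢ)² = 672.767
MSB = 1202.733/3 = 400.9111; MSW = 672.767/28 = 24.0274
F = MSB/MSW = 16.6856
df = (3, 28)
p-value (upper-tail) = 0.00000
At α=0.05: p < α → reject H₀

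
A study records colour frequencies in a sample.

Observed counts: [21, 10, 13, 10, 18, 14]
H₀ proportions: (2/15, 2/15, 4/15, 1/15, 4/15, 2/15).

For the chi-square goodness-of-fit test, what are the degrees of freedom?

degrees of freedom = 5

df = k − 1 = 6 − 1 = 5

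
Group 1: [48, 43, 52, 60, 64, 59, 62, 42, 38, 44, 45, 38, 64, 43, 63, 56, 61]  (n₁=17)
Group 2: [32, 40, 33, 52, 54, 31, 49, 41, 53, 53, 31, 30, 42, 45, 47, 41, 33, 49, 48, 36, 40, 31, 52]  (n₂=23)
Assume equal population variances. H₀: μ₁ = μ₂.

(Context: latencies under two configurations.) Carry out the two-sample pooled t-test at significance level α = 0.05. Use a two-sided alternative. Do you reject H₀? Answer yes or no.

x̄₁=51.882, s₁=9.688, n₁=17
x̄₂=41.870, s₂=8.444, n₂=23
s_p² = [16·9.688² + 22·8.444²]/38 = 80.7993
SE = √(s_p²·(1/17+1/23)) = 2.8751
t = (51.882−41.870)/2.8751 = 3.4826
df = 38
p-value (two-sided) = 0.00127
At α=0.05: p < α → reject H₀

reject H₀: yes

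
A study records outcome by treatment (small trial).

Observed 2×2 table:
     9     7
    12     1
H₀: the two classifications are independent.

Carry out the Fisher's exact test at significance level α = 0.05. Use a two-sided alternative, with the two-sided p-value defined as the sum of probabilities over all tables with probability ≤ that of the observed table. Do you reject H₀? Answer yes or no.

reject H₀: yes

Margins: r₁=16, r₂=13, c₁=21, c₂=8, n=29
p_obs = C(16,9)·C(13,12)/C(29,21); sum pmf over tables with pmf ≤ p_obs
p-value (two-sided) = 0.04434
At α=0.05: p < α → reject H₀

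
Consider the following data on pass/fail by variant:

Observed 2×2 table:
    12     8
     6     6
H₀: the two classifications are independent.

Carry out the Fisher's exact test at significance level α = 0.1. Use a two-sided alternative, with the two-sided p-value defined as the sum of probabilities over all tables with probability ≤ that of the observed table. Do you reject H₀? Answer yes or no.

Margins: r₁=20, r₂=12, c₁=18, c₂=14, n=32
p_obs = C(20,12)·C(12,6)/C(32,18); sum pmf over tables with pmf ≤ p_obs
p-value (two-sided) = 0.71783
At α=0.1: p ≥ α → fail to reject H₀

reject H₀: no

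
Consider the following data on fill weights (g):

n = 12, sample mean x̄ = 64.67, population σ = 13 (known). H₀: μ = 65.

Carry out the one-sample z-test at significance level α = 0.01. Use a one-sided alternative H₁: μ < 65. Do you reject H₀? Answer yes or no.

SE = σ/√n = 13/√12 = 3.7528
z = (x̄−μ₀)/SE = (64.67−65)/3.7528 = -0.0879
p-value (one-sided, H₁ less) = 0.46496
At α=0.01: p ≥ α → fail to reject H₀

reject H₀: no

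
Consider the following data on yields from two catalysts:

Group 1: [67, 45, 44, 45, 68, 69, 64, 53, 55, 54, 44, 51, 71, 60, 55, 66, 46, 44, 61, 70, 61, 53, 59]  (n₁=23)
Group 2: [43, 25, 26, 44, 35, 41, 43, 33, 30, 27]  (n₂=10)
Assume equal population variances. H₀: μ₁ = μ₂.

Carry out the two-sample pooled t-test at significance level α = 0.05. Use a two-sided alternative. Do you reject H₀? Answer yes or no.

x̄₁=56.739, s₁=9.304, n₁=23
x̄₂=34.700, s₂=7.587, n₂=10
s_p² = [22·9.304² + 9·7.587²]/31 = 78.1463
SE = √(s_p²·(1/23+1/10)) = 3.3485
t = (56.739−34.700)/3.3485 = 6.5818
df = 31
p-value (two-sided) = 0.00000
At α=0.05: p < α → reject H₀

reject H₀: yes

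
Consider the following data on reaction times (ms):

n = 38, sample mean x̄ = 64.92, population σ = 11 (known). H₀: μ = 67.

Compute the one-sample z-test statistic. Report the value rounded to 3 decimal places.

SE = σ/√n = 11/√38 = 1.7844
z = (x̄−μ₀)/SE = (64.92−67)/1.7844 = -1.1656

test statistic = -1.166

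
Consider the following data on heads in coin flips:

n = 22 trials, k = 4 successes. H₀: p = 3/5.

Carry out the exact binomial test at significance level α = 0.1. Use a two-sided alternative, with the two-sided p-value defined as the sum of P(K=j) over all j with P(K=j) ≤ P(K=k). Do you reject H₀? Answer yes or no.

Exact binomial: n=22, k=4, p₀=3/5=0.6000
P(X=j) = C(n,j)·p₀^j·(1−p₀)^(n−j); p = Σ P(X=j) over j with P(X=j) ≤ P(X=4)
p-value (two-sided) = 0.00009
At α=0.1: p < α → reject H₀

reject H₀: yes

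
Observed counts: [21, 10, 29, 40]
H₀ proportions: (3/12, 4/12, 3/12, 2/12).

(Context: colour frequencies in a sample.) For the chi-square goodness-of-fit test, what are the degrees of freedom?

df = k − 1 = 4 − 1 = 3

degrees of freedom = 3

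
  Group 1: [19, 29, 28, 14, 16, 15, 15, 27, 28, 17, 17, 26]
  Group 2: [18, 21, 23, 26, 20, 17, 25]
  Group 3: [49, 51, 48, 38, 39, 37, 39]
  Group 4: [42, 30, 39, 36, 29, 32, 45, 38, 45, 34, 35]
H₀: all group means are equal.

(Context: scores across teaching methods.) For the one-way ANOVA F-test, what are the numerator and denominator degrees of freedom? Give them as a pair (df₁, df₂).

k = 4 groups, N = 37 total
df = (k−1, N−k) = (4−1, 37−4) = (3, 33)

degrees of freedom = [3, 33]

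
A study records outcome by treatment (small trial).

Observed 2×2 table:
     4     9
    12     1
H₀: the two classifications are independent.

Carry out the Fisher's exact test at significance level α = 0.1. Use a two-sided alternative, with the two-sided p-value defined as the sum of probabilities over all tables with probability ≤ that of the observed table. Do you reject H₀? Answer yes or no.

reject H₀: yes

Margins: r₁=13, r₂=13, c₁=16, c₂=10, n=26
p_obs = C(13,4)·C(13,12)/C(26,16); sum pmf over tables with pmf ≤ p_obs
p-value (two-sided) = 0.00361
At α=0.1: p < α → reject H₀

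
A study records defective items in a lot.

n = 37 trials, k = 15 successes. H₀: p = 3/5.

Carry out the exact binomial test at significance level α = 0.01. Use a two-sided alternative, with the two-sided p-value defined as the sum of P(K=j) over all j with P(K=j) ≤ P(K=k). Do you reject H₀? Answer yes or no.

reject H₀: no

Exact binomial: n=37, k=15, p₀=3/5=0.6000
P(X=j) = C(n,j)·p₀^j·(1−p₀)^(n−j); p = Σ P(X=j) over j with P(X=j) ≤ P(X=15)
p-value (two-sided) = 0.01851
At α=0.01: p ≥ α → fail to reject H₀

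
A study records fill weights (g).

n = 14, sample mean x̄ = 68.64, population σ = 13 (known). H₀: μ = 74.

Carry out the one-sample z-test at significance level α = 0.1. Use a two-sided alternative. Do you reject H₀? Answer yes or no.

SE = σ/√n = 13/√14 = 3.4744
z = (x̄−μ₀)/SE = (68.64−74)/3.4744 = -1.5427
p-value (two-sided) = 0.12290
At α=0.1: p ≥ α → fail to reject H₀

reject H₀: no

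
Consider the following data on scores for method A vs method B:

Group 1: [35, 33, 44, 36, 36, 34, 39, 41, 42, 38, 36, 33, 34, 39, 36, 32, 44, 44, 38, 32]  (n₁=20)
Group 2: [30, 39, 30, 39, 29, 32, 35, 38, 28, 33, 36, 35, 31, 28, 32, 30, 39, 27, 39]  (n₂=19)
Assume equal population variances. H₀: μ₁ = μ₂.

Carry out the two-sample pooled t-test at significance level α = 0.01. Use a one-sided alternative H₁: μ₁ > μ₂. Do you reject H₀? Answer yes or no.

reject H₀: yes

x̄₁=37.300, s₁=4.001, n₁=20
x̄₂=33.158, s₂=4.220, n₂=19
s_p² = [19·4.001² + 18·4.220²]/37 = 16.8845
SE = √(s_p²·(1/20+1/19)) = 1.3164
t = (37.300−33.158)/1.3164 = 3.1466
df = 37
p-value (one-sided, H₁ greater) = 0.00163
At α=0.01: p < α → reject H₀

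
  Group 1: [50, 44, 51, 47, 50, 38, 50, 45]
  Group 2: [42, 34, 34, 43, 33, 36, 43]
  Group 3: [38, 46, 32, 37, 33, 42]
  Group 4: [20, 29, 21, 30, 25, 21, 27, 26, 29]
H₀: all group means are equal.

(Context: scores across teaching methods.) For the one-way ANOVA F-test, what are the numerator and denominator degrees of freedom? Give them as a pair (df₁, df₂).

degrees of freedom = [3, 26]

k = 4 groups, N = 30 total
df = (k−1, N−k) = (4−1, 30−4) = (3, 26)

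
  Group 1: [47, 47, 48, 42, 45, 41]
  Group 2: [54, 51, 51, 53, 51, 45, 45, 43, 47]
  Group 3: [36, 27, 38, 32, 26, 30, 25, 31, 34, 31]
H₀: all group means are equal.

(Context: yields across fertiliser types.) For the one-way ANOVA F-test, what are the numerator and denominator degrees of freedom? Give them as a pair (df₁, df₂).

k = 3 groups, N = 25 total
df = (k−1, N−k) = (3−1, 25−3) = (2, 22)

degrees of freedom = [2, 22]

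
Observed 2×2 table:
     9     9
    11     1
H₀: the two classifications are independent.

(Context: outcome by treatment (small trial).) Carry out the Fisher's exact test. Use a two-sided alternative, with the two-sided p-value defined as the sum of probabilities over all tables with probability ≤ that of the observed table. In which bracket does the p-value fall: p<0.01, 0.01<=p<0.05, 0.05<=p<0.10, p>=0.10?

Margins: r₁=18, r₂=12, c₁=20, c₂=10, n=30
p_obs = C(18,9)·C(12,11)/C(30,20); sum pmf over tables with pmf ≤ p_obs
p-value (two-sided) = 0.02353
→ bracket: 0.01<=p<0.05

p-value bracket: 0.01<=p<0.05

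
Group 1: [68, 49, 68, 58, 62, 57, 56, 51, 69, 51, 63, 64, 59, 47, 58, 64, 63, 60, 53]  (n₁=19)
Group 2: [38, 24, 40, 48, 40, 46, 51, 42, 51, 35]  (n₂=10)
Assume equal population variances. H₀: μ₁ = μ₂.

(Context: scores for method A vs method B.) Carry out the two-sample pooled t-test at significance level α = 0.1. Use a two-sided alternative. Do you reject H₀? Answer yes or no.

reject H₀: yes

x̄₁=58.947, s₁=6.570, n₁=19
x̄₂=41.500, s₂=8.223, n₂=10
s_p² = [18·6.570² + 9·8.223²]/27 = 51.3129
SE = √(s_p²·(1/19+1/10)) = 2.7986
t = (58.947−41.500)/2.7986 = 6.2344
df = 27
p-value (two-sided) = 0.00000
At α=0.1: p < α → reject H₀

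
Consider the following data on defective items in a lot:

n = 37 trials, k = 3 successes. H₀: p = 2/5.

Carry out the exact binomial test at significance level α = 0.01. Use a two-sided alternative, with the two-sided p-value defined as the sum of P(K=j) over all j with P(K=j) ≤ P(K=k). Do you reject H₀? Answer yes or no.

Exact binomial: n=37, k=3, p₀=2/5=0.4000
P(X=j) = C(n,j)·p₀^j·(1−p₀)^(n−j); p = Σ P(X=j) over j with P(X=j) ≤ P(X=3)
p-value (two-sided) = 0.00003
At α=0.01: p < α → reject H₀

reject H₀: yes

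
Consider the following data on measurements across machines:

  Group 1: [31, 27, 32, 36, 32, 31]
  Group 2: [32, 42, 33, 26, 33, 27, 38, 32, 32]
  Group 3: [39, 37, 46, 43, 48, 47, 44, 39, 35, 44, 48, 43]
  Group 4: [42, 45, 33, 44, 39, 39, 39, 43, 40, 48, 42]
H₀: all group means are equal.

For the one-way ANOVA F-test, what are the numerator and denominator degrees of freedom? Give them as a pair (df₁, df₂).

k = 4 groups, N = 38 total
df = (k−1, N−k) = (4−1, 38−4) = (3, 34)

degrees of freedom = [3, 34]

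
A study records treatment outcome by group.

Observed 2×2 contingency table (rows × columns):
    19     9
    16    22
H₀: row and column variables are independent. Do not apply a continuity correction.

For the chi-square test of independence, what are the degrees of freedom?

df = (r−1)(c−1) = (2−1)·(2−1) = 1

degrees of freedom = 1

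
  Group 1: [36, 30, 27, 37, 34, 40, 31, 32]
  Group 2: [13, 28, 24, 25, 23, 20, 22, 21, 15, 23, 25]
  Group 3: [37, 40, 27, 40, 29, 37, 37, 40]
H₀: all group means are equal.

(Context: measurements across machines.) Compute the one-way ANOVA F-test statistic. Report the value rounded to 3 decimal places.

test statistic = 26.682

Group means [33.38, 21.73, 35.88], grand mean 29.370
SSB = Σnᵢ(x̄ᵢ−x̄)² = 1109.364; SSW = ΣΣ(x−x̄ᵢ)² = 498.932
MSB = 1109.364/2 = 554.6822; MSW = 498.932/24 = 20.7888
F = MSB/MSW = 26.6817
df = (2, 24)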